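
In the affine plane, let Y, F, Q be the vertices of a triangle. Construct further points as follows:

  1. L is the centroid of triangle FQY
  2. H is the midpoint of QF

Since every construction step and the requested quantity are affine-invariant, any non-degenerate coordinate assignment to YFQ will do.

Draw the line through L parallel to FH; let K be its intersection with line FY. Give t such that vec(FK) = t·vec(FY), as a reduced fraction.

t = 1/3

Set Y = (0, 0), F = (1, 0), Q = (0, 1); any affine frame gives the same invariant.
1. L is the centroid of triangle FQY ⇒ L = (1/3, 1/3)
2. H is the midpoint of QF ⇒ H = (1/2, 1/2)
through L parallel to FH: direction (-1/2, 1/2); meets FY at K = (2/3, 0)
K = F + t·(Y−F) with t = 1/3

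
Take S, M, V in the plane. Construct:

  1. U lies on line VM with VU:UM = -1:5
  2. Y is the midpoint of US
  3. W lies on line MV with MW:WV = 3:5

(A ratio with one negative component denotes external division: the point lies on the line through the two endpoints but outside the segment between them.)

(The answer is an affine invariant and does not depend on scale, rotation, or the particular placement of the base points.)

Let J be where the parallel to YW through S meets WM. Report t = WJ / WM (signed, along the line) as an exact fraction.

t = 7/3

Set S = (0, 0), M = (1, 0), V = (0, 1); any affine frame gives the same invariant.
1. U lies on line VM with VU:UM = -1:5 ⇒ U = (-1/4, 5/4)
2. Y is the midpoint of US ⇒ Y = (-1/8, 5/8)
3. W lies on line MV with MW:WV = 3:5 ⇒ W = (5/8, 3/8)
through S parallel to YW: direction (3/4, -1/4); meets WM at J = (3/2, -1/2)
J = W + t·(M−W) with t = 7/3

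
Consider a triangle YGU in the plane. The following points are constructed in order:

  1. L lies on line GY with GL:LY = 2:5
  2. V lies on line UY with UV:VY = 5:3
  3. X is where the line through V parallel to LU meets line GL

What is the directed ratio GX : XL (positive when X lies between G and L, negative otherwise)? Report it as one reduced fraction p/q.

GX:XL = -41/25

Work in coordinates with Y = (0, 0), G = (1, 0), U = (0, 1).
1. L lies on line GY with GL:LY = 2:5 ⇒ L = (5/7, 0)
2. V lies on line UY with UV:VY = 5:3 ⇒ V = (0, 3/8)
3. X is where the line through V parallel to LU meets line GL ⇒ X = (15/56, 0)
X = G + t·(L−G) with t = 41/16, so GX:XL = t:(1−t) = 41/16:-25/16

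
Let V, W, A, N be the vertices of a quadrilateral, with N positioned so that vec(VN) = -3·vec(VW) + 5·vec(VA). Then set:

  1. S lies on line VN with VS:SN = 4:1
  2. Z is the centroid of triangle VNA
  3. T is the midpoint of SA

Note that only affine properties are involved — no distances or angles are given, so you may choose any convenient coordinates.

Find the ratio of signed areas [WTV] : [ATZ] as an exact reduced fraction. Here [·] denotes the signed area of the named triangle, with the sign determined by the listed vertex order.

[WTV]:[ATZ] = 25/3

Choose coordinates V = (0, 0), W = (1, 0), A = (0, 1), N = (-3, 5).
1. S lies on line VN with VS:SN = 4:1 ⇒ S = (-12/5, 4)
2. Z is the centroid of triangle VNA ⇒ Z = (-1, 2)
3. T is the midpoint of SA ⇒ T = (-6/5, 5/2)
2·[WTV] = 5/2, 2·[ATZ] = 3/10
[WTV]:[ATZ] = 5/2:3/10 = 25/3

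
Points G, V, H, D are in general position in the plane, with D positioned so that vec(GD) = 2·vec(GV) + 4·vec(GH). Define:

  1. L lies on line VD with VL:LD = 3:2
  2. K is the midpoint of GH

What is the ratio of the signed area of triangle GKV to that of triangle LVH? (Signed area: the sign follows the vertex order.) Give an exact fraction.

Work in coordinates with G = (0, 0), V = (1, 0), H = (0, 1), D = (2, 4).
1. L lies on line VD with VL:LD = 3:2 ⇒ L = (8/5, 12/5)
2. K is the midpoint of GH ⇒ K = (0, 1/2)
2·[GKV] = -1/2, 2·[LVH] = -3
[GKV]:[LVH] = -1/2:-3 = 1/6

[GKV]:[LVH] = 1/6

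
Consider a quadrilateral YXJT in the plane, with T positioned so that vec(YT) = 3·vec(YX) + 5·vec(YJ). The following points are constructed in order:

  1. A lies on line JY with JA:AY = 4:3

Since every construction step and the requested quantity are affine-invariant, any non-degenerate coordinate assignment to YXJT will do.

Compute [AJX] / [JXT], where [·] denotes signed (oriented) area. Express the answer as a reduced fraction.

[AJX]:[JXT] = -4/49

Assign Y = (0, 0), X = (1, 0), J = (0, 1), T = (3, 5) — the answer is frame-independent, so this choice is without loss of generality.
1. A lies on line JY with JA:AY = 4:3 ⇒ A = (0, 3/7)
2·[AJX] = -4/7, 2·[JXT] = 7
[AJX]:[JXT] = -4/7:7 = -4/49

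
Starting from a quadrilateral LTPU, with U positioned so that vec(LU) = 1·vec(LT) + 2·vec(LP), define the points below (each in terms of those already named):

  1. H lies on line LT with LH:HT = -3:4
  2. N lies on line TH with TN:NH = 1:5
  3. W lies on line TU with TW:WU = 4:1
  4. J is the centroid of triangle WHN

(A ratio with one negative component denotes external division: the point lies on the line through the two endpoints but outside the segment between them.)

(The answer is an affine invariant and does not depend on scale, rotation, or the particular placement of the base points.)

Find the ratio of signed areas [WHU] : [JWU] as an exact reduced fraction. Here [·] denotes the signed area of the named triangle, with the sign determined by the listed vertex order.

[WHU]:[JWU] = -18/7

Choose coordinates L = (0, 0), T = (1, 0), P = (0, 1), U = (1, 2).
1. H lies on line LT with LH:HT = -3:4 ⇒ H = (-3, 0)
2. N lies on line TH with TN:NH = 1:5 ⇒ N = (1/3, 0)
3. W lies on line TU with TW:WU = 4:1 ⇒ W = (1, 8/5)
4. J is the centroid of triangle WHN ⇒ J = (-5/9, 8/15)
2·[WHU] = -8/5, 2·[JWU] = 28/45
[WHU]:[JWU] = -8/5:28/45 = -18/7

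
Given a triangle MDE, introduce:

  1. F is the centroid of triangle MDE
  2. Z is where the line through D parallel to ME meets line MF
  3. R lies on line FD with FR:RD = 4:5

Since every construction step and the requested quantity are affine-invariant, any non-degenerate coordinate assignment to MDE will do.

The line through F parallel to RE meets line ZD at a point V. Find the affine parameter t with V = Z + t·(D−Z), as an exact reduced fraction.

t = 26/17

Assign M = (0, 0), D = (1, 0), E = (0, 1) — the answer is frame-independent, so this choice is without loss of generality.
1. F is the centroid of triangle MDE ⇒ F = (1/3, 1/3)
2. Z is where the line through D parallel to ME meets line MF ⇒ Z = (1, 1)
3. R lies on line FD with FR:RD = 4:5 ⇒ R = (17/27, 5/27)
through F parallel to RE: direction (-17/27, 22/27); meets ZD at V = (1, -9/17)
V = Z + t·(D−Z) with t = 26/17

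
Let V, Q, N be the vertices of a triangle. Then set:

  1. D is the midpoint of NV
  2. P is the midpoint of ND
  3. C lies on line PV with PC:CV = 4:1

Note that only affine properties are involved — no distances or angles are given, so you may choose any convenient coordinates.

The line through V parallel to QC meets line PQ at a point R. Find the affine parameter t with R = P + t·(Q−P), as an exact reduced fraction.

t = 5/4

Choose coordinates V = (0, 0), Q = (1, 0), N = (0, 1).
1. D is the midpoint of NV ⇒ D = (0, 1/2)
2. P is the midpoint of ND ⇒ P = (0, 3/4)
3. C lies on line PV with PC:CV = 4:1 ⇒ C = (0, 3/20)
through V parallel to QC: direction (-1, 3/20); meets PQ at R = (5/4, -3/16)
R = P + t·(Q−P) with t = 5/4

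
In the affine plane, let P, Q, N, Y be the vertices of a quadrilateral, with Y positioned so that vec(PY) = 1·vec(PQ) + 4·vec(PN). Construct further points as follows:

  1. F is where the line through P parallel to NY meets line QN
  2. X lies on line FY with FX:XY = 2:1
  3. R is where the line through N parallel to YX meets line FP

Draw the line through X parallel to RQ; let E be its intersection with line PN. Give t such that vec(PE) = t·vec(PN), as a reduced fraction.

t = 41/21

Work in coordinates with P = (0, 0), Q = (1, 0), N = (0, 1), Y = (1, 4).
1. F is where the line through P parallel to NY meets line QN ⇒ F = (1/4, 3/4)
2. X lies on line FY with FX:XY = 2:1 ⇒ X = (3/4, 35/12)
3. R is where the line through N parallel to YX meets line FP ⇒ R = (-3/4, -9/4)
through X parallel to RQ: direction (7/4, 9/4); meets PN at E = (0, 41/21)
E = P + t·(N−P) with t = 41/21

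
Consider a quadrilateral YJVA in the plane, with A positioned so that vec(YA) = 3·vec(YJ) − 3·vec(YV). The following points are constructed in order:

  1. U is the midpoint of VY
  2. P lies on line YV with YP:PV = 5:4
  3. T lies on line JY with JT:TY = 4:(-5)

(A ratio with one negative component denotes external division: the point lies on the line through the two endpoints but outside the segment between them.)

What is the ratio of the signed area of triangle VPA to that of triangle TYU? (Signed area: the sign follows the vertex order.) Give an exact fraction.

Work in coordinates with Y = (0, 0), J = (1, 0), V = (0, 1), A = (3, -3).
1. U is the midpoint of VY ⇒ U = (0, 1/2)
2. P lies on line YV with YP:PV = 5:4 ⇒ P = (0, 5/9)
3. T lies on line JY with JT:TY = 4:(-5) ⇒ T = (5, 0)
2·[VPA] = 4/3, 2·[TYU] = -5/2
[VPA]:[TYU] = 4/3:-5/2 = -8/15

[VPA]:[TYU] = -8/15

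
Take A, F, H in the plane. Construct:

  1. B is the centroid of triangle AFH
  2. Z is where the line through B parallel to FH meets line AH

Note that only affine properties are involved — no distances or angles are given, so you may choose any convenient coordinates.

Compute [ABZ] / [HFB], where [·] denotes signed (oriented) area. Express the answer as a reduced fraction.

[ABZ]:[HFB] = -2/3

Assign A = (0, 0), F = (1, 0), H = (0, 1) — the answer is frame-independent, so this choice is without loss of generality.
1. B is the centroid of triangle AFH ⇒ B = (1/3, 1/3)
2. Z is where the line through B parallel to FH meets line AH ⇒ Z = (0, 2/3)
2·[ABZ] = 2/9, 2·[HFB] = -1/3
[ABZ]:[HFB] = 2/9:-1/3 = -2/3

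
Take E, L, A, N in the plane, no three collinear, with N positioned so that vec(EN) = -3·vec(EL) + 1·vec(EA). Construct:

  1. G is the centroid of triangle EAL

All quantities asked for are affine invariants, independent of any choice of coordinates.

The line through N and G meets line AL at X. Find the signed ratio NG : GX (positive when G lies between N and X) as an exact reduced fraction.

Choose coordinates E = (0, 0), L = (1, 0), A = (0, 1), N = (-3, 1).
1. G is the centroid of triangle EAL ⇒ G = (1/3, 1/3)
line NG meets AL at X = (3/4, 1/4)
G = N + t·(X−N) with t = 8/9, so NG:GX = 8/9:1/9

NG:GX = 8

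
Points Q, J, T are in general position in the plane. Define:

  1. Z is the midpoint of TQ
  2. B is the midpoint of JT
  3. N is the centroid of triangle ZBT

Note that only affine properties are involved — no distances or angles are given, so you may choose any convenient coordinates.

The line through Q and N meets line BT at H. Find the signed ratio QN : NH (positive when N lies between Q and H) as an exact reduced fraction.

Work in coordinates with Q = (0, 0), J = (1, 0), T = (0, 1).
1. Z is the midpoint of TQ ⇒ Z = (0, 1/2)
2. B is the midpoint of JT ⇒ B = (1/2, 1/2)
3. N is the centroid of triangle ZBT ⇒ N = (1/6, 2/3)
line QN meets BT at H = (1/5, 4/5)
N = Q + t·(H−Q) with t = 5/6, so QN:NH = 5/6:1/6

QN:NH = 5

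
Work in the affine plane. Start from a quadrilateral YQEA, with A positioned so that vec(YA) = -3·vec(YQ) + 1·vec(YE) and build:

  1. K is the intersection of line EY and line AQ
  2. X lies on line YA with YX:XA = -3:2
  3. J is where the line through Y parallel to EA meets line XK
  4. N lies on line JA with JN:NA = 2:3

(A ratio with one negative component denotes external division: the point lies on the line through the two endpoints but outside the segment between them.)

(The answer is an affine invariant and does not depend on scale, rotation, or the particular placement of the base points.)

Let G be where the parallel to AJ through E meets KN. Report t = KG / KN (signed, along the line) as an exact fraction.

t = -21

Work in coordinates with Y = (0, 0), Q = (1, 0), E = (0, 1), A = (-3, 1).
1. K is the intersection of line EY and line AQ ⇒ K = (0, 1/4)
2. X lies on line YA with YX:XA = -3:2 ⇒ X = (-9, 3)
3. J is where the line through Y parallel to EA meets line XK ⇒ J = (9/11, 0)
4. N lies on line JA with JN:NA = 2:3 ⇒ N = (-39/55, 2/5)
through E parallel to AJ: direction (42/11, -1); meets KN at G = (819/55, -29/10)
G = K + t·(N−K) with t = -21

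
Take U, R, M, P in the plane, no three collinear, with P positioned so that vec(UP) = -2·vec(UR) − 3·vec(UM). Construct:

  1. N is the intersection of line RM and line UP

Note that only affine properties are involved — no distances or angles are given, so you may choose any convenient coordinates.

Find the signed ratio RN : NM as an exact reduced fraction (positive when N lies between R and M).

RN:NM = 3/2

Set U = (0, 0), R = (1, 0), M = (0, 1), P = (-2, -3); any affine frame gives the same invariant.
1. N is the intersection of line RM and line UP ⇒ N = (2/5, 3/5)
N = R + t·(M−R) with t = 3/5, so RN:NM = t:(1−t) = 3/5:2/5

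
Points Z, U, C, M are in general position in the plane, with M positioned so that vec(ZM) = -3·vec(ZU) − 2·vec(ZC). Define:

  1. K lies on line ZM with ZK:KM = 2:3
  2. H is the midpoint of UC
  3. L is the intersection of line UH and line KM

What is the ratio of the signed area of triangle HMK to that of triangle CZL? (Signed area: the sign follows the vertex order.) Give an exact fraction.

[HMK]:[CZL] = 1/2

Work in coordinates with Z = (0, 0), U = (1, 0), C = (0, 1), M = (-3, -2).
1. K lies on line ZM with ZK:KM = 2:3 ⇒ K = (-6/5, -4/5)
2. H is the midpoint of UC ⇒ H = (1/2, 1/2)
3. L is the intersection of line UH and line KM ⇒ L = (3/5, 2/5)
2·[HMK] = 3/10, 2·[CZL] = 3/5
[HMK]:[CZL] = 3/10:3/5 = 1/2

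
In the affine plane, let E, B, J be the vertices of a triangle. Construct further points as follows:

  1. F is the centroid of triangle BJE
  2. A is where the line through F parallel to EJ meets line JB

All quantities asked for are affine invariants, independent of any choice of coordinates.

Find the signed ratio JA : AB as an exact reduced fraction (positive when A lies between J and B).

JA:AB = 1/2

Assign E = (0, 0), B = (1, 0), J = (0, 1) — the answer is frame-independent, so this choice is without loss of generality.
1. F is the centroid of triangle BJE ⇒ F = (1/3, 1/3)
2. A is where the line through F parallel to EJ meets line JB ⇒ A = (1/3, 2/3)
A = J + t·(B−J) with t = 1/3, so JA:AB = t:(1−t) = 1/3:2/3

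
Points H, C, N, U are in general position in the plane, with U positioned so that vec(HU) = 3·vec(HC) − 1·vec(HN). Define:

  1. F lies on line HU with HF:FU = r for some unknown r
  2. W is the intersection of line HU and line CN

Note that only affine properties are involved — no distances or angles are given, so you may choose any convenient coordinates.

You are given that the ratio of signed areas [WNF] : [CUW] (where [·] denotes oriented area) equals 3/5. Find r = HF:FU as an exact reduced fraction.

r = 3/2

Choose coordinates H = (0, 0), C = (1, 0), N = (0, 1), U = (3, -1).
1. With HF:FU = r, write λ = r/(r+1) so F = H + λ·(U−H); F is affine-linear in λ
2. W is the intersection of line HU and line CN ⇒ W = (3/2, -1/2)
Every point depending on F is an affine combination of F and λ-independent points, so each such coordinate is linear in λ; the λ² term in each signed area is a multiple of (U−H)×(U−H) = 0, so 2·[WNF] and 2·[CUW] are each linear in λ. Evaluating at λ=0 and λ=1:
  2·[WNF] = -3·λ + 3/2,   2·[CUW] = -1/2
So [WNF]:[CUW] = (-3·λ + 3/2) / (-1/2). Setting this equal to 3/5:
  -3·λ + 3/2 = 3/5·(-1/2)  ⇒  λ = 3/5
Then r = λ/(1−λ) = (3/5)/(2/5) = 3/2. Check: with r = 3/2, F = (9/5, -3/5) and [WNF]:[CUW] = 3/5 as required.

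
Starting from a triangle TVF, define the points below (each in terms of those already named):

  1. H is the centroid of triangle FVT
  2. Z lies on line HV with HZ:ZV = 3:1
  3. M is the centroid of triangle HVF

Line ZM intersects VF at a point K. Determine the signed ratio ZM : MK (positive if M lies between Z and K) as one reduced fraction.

ZM:MK = -1/4

Work in coordinates with T = (0, 0), V = (1, 0), F = (0, 1).
1. H is the centroid of triangle FVT ⇒ H = (1/3, 1/3)
2. Z lies on line HV with HZ:ZV = 3:1 ⇒ Z = (5/6, 1/12)
3. M is the centroid of triangle HVF ⇒ M = (4/9, 4/9)
line ZM meets VF at K = (2, -1)
M = Z + t·(K−Z) with t = -1/3, so ZM:MK = -1/3:4/3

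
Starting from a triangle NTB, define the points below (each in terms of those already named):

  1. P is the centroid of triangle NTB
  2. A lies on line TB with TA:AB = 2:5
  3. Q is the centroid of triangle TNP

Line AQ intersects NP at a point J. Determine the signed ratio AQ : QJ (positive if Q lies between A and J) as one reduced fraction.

AQ:QJ = 2/7

Choose coordinates N = (0, 0), T = (1, 0), B = (0, 1).
1. P is the centroid of triangle NTB ⇒ P = (1/3, 1/3)
2. A lies on line TB with TA:AB = 2:5 ⇒ A = (5/7, 2/7)
3. Q is the centroid of triangle TNP ⇒ Q = (4/9, 1/9)
line AQ meets NP at J = (-1/2, -1/2)
Q = A + t·(J−A) with t = 2/9, so AQ:QJ = 2/9:7/9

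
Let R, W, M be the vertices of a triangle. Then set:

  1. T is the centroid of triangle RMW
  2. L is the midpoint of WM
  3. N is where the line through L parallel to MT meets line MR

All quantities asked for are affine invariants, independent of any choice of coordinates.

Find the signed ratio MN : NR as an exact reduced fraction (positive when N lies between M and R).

Choose coordinates R = (0, 0), W = (1, 0), M = (0, 1).
1. T is the centroid of triangle RMW ⇒ T = (1/3, 1/3)
2. L is the midpoint of WM ⇒ L = (1/2, 1/2)
3. N is where the line through L parallel to MT meets line MR ⇒ N = (0, 3/2)
N = M + t·(R−M) with t = -1/2, so MN:NR = t:(1−t) = -1/2:3/2

MN:NR = -1/3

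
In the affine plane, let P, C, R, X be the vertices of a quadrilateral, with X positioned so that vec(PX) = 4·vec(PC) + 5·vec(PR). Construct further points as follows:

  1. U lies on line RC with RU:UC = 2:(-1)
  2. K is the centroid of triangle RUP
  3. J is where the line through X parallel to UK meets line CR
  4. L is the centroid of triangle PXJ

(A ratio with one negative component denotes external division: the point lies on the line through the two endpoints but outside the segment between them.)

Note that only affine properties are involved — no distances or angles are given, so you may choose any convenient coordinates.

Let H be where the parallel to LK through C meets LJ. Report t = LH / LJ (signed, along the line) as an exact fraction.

t = -17/331

Choose coordinates P = (0, 0), C = (1, 0), R = (0, 1), X = (4, 5).
1. U lies on line RC with RU:UC = 2:(-1) ⇒ U = (2, -1)
2. K is the centroid of triangle RUP ⇒ K = (2/3, 0)
3. J is where the line through X parallel to UK meets line CR ⇒ J = (-28, 29)
4. L is the centroid of triangle PXJ ⇒ L = (-8, 34/3)
through C parallel to LK: direction (26/3, -34/3); meets LJ at H = (-2308/331, 3451/331)
H = L + t·(J−L) with t = -17/331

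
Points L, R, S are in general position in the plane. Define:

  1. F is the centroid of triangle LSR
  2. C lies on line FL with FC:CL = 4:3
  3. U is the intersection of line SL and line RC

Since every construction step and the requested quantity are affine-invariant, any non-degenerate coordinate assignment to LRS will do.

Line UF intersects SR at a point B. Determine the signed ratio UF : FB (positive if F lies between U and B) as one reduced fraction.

UF:FB = 3/2

Choose coordinates L = (0, 0), R = (1, 0), S = (0, 1).
1. F is the centroid of triangle LSR ⇒ F = (1/3, 1/3)
2. C lies on line FL with FC:CL = 4:3 ⇒ C = (1/7, 1/7)
3. U is the intersection of line SL and line RC ⇒ U = (0, 1/6)
line UF meets SR at B = (5/9, 4/9)
F = U + t·(B−U) with t = 3/5, so UF:FB = 3/5:2/5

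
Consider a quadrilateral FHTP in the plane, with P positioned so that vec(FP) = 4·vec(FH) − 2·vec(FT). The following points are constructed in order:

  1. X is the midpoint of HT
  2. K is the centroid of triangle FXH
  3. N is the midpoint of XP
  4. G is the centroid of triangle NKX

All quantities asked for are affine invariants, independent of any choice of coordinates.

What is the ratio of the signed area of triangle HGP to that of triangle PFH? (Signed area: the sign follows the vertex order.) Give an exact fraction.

[HGP]:[PFH] = 1/24

Assign F = (0, 0), H = (1, 0), T = (0, 1), P = (4, -2) — the answer is frame-independent, so this choice is without loss of generality.
1. X is the midpoint of HT ⇒ X = (1/2, 1/2)
2. K is the centroid of triangle FXH ⇒ K = (1/2, 1/6)
3. N is the midpoint of XP ⇒ N = (9/4, -3/4)
4. G is the centroid of triangle NKX ⇒ G = (13/12, -1/36)
2·[HGP] = -1/12, 2·[PFH] = -2
[HGP]:[PFH] = -1/12:-2 = 1/24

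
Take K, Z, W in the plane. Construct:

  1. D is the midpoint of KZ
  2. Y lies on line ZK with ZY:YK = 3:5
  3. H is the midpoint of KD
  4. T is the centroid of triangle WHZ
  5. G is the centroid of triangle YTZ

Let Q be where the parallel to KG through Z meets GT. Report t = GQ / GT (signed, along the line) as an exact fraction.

t = -8/13

Assign K = (0, 0), Z = (1, 0), W = (0, 1) — the answer is frame-independent, so this choice is without loss of generality.
1. D is the midpoint of KZ ⇒ D = (1/2, 0)
2. Y lies on line ZK with ZY:YK = 3:5 ⇒ Y = (5/8, 0)
3. H is the midpoint of KD ⇒ H = (1/4, 0)
4. T is the centroid of triangle WHZ ⇒ T = (5/12, 1/3)
5. G is the centroid of triangle YTZ ⇒ G = (49/72, 1/9)
through Z parallel to KG: direction (49/72, 1/9); meets GT at Q = (263/312, -1/39)
Q = G + t·(T−G) with t = -8/13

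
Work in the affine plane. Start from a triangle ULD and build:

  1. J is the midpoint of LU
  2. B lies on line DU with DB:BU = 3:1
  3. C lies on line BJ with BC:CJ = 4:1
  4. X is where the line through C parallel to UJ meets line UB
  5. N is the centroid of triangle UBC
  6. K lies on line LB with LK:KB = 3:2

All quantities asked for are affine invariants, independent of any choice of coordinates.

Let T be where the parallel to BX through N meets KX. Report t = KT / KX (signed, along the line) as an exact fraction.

Choose coordinates U = (0, 0), L = (1, 0), D = (0, 1).
1. J is the midpoint of LU ⇒ J = (1/2, 0)
2. B lies on line DU with DB:BU = 3:1 ⇒ B = (0, 1/4)
3. C lies on line BJ with BC:CJ = 4:1 ⇒ C = (2/5, 1/20)
4. X is where the line through C parallel to UJ meets line UB ⇒ X = (0, 1/20)
5. N is the centroid of triangle UBC ⇒ N = (2/15, 1/10)
6. K lies on line LB with LK:KB = 3:2 ⇒ K = (2/5, 3/20)
through N parallel to BX: direction (0, -1/5); meets KX at T = (2/15, 1/12)
T = K + t·(X−K) with t = 2/3

t = 2/3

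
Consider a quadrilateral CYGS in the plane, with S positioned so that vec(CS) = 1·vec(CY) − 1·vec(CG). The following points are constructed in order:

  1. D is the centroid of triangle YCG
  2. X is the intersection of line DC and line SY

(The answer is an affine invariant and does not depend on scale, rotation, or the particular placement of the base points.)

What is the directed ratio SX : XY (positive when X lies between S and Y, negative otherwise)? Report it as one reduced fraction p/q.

Choose coordinates C = (0, 0), Y = (1, 0), G = (0, 1), S = (1, -1).
1. D is the centroid of triangle YCG ⇒ D = (1/3, 1/3)
2. X is the intersection of line DC and line SY ⇒ X = (1, 1)
X = S + t·(Y−S) with t = 2, so SX:XY = t:(1−t) = 2:-1

SX:XY = -2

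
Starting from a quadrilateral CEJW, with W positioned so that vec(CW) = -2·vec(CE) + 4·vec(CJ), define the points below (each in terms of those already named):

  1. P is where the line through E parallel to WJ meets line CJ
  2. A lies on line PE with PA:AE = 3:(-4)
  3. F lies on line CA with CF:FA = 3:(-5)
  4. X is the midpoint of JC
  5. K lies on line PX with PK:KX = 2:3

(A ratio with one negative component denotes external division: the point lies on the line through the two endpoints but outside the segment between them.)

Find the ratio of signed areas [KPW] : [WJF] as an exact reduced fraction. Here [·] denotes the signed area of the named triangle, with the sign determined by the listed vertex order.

[KPW]:[WJF] = -8/65

Choose coordinates C = (0, 0), E = (1, 0), J = (0, 1), W = (-2, 4).
1. P is where the line through E parallel to WJ meets line CJ ⇒ P = (0, 3/2)
2. A lies on line PE with PA:AE = 3:(-4) ⇒ A = (-3, 6)
3. F lies on line CA with CF:FA = 3:(-5) ⇒ F = (9/2, -9)
4. X is the midpoint of JC ⇒ X = (0, 1/2)
5. K lies on line PX with PK:KX = 2:3 ⇒ K = (0, 11/10)
2·[KPW] = 4/5, 2·[WJF] = -13/2
[KPW]:[WJF] = 4/5:-13/2 = -8/65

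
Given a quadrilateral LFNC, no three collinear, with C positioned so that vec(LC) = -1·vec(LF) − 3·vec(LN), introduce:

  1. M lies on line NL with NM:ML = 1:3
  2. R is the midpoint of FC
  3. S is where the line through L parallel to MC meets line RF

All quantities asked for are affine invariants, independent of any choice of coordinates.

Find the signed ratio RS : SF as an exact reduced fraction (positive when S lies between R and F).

RS:SF = -2/5

Choose coordinates L = (0, 0), F = (1, 0), N = (0, 1), C = (-1, -3).
1. M lies on line NL with NM:ML = 1:3 ⇒ M = (0, 3/4)
2. R is the midpoint of FC ⇒ R = (0, -3/2)
3. S is where the line through L parallel to MC meets line RF ⇒ S = (-2/3, -5/2)
S = R + t·(F−R) with t = -2/3, so RS:SF = t:(1−t) = -2/3:5/3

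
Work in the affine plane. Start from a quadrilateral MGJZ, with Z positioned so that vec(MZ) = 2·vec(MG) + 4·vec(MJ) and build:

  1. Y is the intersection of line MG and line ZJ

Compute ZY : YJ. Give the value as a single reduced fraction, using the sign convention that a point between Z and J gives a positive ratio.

ZY:YJ = -4

Work in coordinates with M = (0, 0), G = (1, 0), J = (0, 1), Z = (2, 4).
1. Y is the intersection of line MG and line ZJ ⇒ Y = (-2/3, 0)
Y = Z + t·(J−Z) with t = 4/3, so ZY:YJ = t:(1−t) = 4/3:-1/3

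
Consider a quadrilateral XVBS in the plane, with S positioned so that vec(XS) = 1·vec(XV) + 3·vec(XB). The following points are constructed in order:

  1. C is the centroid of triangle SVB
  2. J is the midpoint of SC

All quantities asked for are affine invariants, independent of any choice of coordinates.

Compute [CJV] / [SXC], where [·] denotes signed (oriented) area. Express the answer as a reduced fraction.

[CJV]:[SXC] = -3/4

Set X = (0, 0), V = (1, 0), B = (0, 1), S = (1, 3); any affine frame gives the same invariant.
1. C is the centroid of triangle SVB ⇒ C = (2/3, 4/3)
2. J is the midpoint of SC ⇒ J = (5/6, 13/6)
2·[CJV] = -1/2, 2·[SXC] = 2/3
[CJV]:[SXC] = -1/2:2/3 = -3/4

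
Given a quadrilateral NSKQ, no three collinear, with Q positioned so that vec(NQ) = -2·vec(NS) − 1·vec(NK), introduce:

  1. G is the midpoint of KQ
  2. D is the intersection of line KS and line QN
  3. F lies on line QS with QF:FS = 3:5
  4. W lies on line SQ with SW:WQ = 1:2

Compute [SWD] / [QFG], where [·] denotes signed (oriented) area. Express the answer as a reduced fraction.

Assign N = (0, 0), S = (1, 0), K = (0, 1), Q = (-2, -1) — the answer is frame-independent, so this choice is without loss of generality.
1. G is the midpoint of KQ ⇒ G = (-1, 0)
2. D is the intersection of line KS and line QN ⇒ D = (2/3, 1/3)
3. F lies on line QS with QF:FS = 3:5 ⇒ F = (-7/8, -5/8)
4. W lies on line SQ with SW:WQ = 1:2 ⇒ W = (0, -1/3)
2·[SWD] = -4/9, 2·[QFG] = 3/4
[SWD]:[QFG] = -4/9:3/4 = -16/27

[SWD]:[QFG] = -16/27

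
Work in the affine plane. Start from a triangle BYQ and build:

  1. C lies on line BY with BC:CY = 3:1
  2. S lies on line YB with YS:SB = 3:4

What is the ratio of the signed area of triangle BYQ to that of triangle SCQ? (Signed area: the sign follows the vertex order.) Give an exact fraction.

[BYQ]:[SCQ] = 28/5

Set B = (0, 0), Y = (1, 0), Q = (0, 1); any affine frame gives the same invariant.
1. C lies on line BY with BC:CY = 3:1 ⇒ C = (3/4, 0)
2. S lies on line YB with YS:SB = 3:4 ⇒ S = (4/7, 0)
2·[BYQ] = 1, 2·[SCQ] = 5/28
[BYQ]:[SCQ] = 1:5/28 = 28/5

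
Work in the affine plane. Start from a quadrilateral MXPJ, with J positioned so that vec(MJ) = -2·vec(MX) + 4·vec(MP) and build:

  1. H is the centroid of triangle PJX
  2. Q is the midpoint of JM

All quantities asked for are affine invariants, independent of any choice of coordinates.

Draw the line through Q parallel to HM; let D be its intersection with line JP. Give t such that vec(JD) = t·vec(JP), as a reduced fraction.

Work in coordinates with M = (0, 0), X = (1, 0), P = (0, 1), J = (-2, 4).
1. H is the centroid of triangle PJX ⇒ H = (-1/3, 5/3)
2. Q is the midpoint of JM ⇒ Q = (-1, 2)
through Q parallel to HM: direction (1/3, -5/3); meets JP at D = (-8/7, 19/7)
D = J + t·(P−J) with t = 3/7

t = 3/7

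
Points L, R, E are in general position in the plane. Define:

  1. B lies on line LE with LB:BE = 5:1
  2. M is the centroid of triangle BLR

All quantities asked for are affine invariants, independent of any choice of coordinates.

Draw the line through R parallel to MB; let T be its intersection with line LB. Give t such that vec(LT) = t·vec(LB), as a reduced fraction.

t = 2

Assign L = (0, 0), R = (1, 0), E = (0, 1) — the answer is frame-independent, so this choice is without loss of generality.
1. B lies on line LE with LB:BE = 5:1 ⇒ B = (0, 5/6)
2. M is the centroid of triangle BLR ⇒ M = (1/3, 5/18)
through R parallel to MB: direction (-1/3, 5/9); meets LB at T = (0, 5/3)
T = L + t·(B−L) with t = 2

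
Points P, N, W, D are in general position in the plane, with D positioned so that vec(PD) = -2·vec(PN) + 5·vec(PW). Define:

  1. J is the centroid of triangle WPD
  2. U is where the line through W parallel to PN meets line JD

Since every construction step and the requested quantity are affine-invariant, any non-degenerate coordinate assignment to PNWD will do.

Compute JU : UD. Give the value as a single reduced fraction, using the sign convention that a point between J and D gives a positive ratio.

JU:UD = -1/4

Choose coordinates P = (0, 0), N = (1, 0), W = (0, 1), D = (-2, 5).
1. J is the centroid of triangle WPD ⇒ J = (-2/3, 2)
2. U is where the line through W parallel to PN meets line JD ⇒ U = (-2/9, 1)
U = J + t·(D−J) with t = -1/3, so JU:UD = t:(1−t) = -1/3:4/3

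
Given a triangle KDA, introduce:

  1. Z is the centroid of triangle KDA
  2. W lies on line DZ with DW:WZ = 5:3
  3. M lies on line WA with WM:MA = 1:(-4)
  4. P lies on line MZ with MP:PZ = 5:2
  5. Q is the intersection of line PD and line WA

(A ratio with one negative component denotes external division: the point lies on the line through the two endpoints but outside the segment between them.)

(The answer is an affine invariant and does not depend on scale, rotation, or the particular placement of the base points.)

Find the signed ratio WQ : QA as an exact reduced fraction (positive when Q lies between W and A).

Set K = (0, 0), D = (1, 0), A = (0, 1); any affine frame gives the same invariant.
1. Z is the centroid of triangle KDA ⇒ Z = (1/3, 1/3)
2. W lies on line DZ with DW:WZ = 5:3 ⇒ W = (7/12, 5/24)
3. M lies on line WA with WM:MA = 1:(-4) ⇒ M = (7/9, -1/18)
4. P lies on line MZ with MP:PZ = 5:2 ⇒ P = (29/63, 2/9)
5. Q is the intersection of line PD and line WA ⇒ Q = (28/45, 7/45)
Q = W + t·(A−W) with t = -1/15, so WQ:QA = t:(1−t) = -1/15:16/15

WQ:QA = -1/16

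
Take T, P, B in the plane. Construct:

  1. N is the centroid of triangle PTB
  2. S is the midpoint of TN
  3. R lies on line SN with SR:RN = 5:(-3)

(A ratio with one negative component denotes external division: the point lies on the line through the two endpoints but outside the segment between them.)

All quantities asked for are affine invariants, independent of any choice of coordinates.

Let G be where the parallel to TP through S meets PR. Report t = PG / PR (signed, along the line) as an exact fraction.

Assign T = (0, 0), P = (1, 0), B = (0, 1) — the answer is frame-independent, so this choice is without loss of generality.
1. N is the centroid of triangle PTB ⇒ N = (1/3, 1/3)
2. S is the midpoint of TN ⇒ S = (1/6, 1/6)
3. R lies on line SN with SR:RN = 5:(-3) ⇒ R = (7/12, 7/12)
through S parallel to TP: direction (1, 0); meets PR at G = (37/42, 1/6)
G = P + t·(R−P) with t = 2/7

t = 2/7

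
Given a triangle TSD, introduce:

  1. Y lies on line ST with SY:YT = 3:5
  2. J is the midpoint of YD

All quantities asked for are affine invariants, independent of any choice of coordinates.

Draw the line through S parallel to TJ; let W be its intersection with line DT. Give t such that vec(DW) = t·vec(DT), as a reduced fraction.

t = 13/5

Set T = (0, 0), S = (1, 0), D = (0, 1); any affine frame gives the same invariant.
1. Y lies on line ST with SY:YT = 3:5 ⇒ Y = (5/8, 0)
2. J is the midpoint of YD ⇒ J = (5/16, 1/2)
through S parallel to TJ: direction (5/16, 1/2); meets DT at W = (0, -8/5)
W = D + t·(T−D) with t = 13/5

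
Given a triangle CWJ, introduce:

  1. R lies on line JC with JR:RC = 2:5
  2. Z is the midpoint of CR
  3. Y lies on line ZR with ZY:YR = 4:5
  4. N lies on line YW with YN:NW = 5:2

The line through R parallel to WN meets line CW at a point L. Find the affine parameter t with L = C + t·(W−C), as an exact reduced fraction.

t = 18/13

Work in coordinates with C = (0, 0), W = (1, 0), J = (0, 1).
1. R lies on line JC with JR:RC = 2:5 ⇒ R = (0, 5/7)
2. Z is the midpoint of CR ⇒ Z = (0, 5/14)
3. Y lies on line ZR with ZY:YR = 4:5 ⇒ Y = (0, 65/126)
4. N lies on line YW with YN:NW = 5:2 ⇒ N = (5/7, 65/441)
through R parallel to WN: direction (-2/7, 65/441); meets CW at L = (18/13, 0)
L = C + t·(W−C) with t = 18/13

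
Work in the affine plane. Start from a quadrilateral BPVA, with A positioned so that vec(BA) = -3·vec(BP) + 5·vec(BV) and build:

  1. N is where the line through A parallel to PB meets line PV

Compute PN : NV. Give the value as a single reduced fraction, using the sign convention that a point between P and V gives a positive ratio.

PN:NV = -5/4

Choose coordinates B = (0, 0), P = (1, 0), V = (0, 1), A = (-3, 5).
1. N is where the line through A parallel to PB meets line PV ⇒ N = (-4, 5)
N = P + t·(V−P) with t = 5, so PN:NV = t:(1−t) = 5:-4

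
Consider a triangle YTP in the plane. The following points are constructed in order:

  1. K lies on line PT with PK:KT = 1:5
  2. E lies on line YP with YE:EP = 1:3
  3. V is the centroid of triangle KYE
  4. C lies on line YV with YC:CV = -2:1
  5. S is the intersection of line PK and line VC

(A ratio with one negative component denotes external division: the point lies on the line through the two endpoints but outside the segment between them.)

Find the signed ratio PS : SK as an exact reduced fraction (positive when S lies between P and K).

PS:SK = 4

Work in coordinates with Y = (0, 0), T = (1, 0), P = (0, 1).
1. K lies on line PT with PK:KT = 1:5 ⇒ K = (1/6, 5/6)
2. E lies on line YP with YE:EP = 1:3 ⇒ E = (0, 1/4)
3. V is the centroid of triangle KYE ⇒ V = (1/18, 13/36)
4. C lies on line YV with YC:CV = -2:1 ⇒ C = (1/9, 13/18)
5. S is the intersection of line PK and line VC ⇒ S = (2/15, 13/15)
S = P + t·(K−P) with t = 4/5, so PS:SK = t:(1−t) = 4/5:1/5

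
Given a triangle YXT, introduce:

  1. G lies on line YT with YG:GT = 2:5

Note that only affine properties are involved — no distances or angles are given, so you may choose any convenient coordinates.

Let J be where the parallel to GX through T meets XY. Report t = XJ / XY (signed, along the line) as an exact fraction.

Choose coordinates Y = (0, 0), X = (1, 0), T = (0, 1).
1. G lies on line YT with YG:GT = 2:5 ⇒ G = (0, 2/7)
through T parallel to GX: direction (1, -2/7); meets XY at J = (7/2, 0)
J = X + t·(Y−X) with t = -5/2

t = -5/2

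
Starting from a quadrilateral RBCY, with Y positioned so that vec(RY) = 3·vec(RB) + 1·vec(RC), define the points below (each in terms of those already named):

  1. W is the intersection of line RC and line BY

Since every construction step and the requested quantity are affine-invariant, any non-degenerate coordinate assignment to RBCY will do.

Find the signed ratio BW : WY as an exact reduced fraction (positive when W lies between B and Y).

BW:WY = -1/3

Assign R = (0, 0), B = (1, 0), C = (0, 1), Y = (3, 1) — the answer is frame-independent, so this choice is without loss of generality.
1. W is the intersection of line RC and line BY ⇒ W = (0, -1/2)
W = B + t·(Y−B) with t = -1/2, so BW:WY = t:(1−t) = -1/2:3/2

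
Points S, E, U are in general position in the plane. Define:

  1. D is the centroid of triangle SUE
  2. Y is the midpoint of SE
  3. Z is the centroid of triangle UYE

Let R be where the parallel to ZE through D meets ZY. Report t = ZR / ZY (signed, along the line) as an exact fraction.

Work in coordinates with S = (0, 0), E = (1, 0), U = (0, 1).
1. D is the centroid of triangle SUE ⇒ D = (1/3, 1/3)
2. Y is the midpoint of SE ⇒ Y = (1/2, 0)
3. Z is the centroid of triangle UYE ⇒ Z = (1/2, 1/3)
through D parallel to ZE: direction (1/2, -1/3); meets ZY at R = (1/2, 2/9)
R = Z + t·(Y−Z) with t = 1/3

t = 1/3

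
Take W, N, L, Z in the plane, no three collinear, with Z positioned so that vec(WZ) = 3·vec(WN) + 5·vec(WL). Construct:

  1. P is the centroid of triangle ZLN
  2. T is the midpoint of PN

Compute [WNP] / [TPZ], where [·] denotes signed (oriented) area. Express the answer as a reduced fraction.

Set W = (0, 0), N = (1, 0), L = (0, 1), Z = (3, 5); any affine frame gives the same invariant.
1. P is the centroid of triangle ZLN ⇒ P = (4/3, 2)
2. T is the midpoint of PN ⇒ T = (7/6, 1)
2·[WNP] = 2, 2·[TPZ] = -7/6
[WNP]:[TPZ] = 2:-7/6 = -12/7

[WNP]:[TPZ] = -12/7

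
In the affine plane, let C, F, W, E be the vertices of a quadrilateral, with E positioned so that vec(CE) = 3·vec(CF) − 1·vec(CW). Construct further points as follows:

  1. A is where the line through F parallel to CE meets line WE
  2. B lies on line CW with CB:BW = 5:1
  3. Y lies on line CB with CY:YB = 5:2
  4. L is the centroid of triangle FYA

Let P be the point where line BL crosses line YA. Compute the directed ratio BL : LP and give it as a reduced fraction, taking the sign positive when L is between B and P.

BL:LP = -71/11

Assign C = (0, 0), F = (1, 0), W = (0, 1), E = (3, -1) — the answer is frame-independent, so this choice is without loss of generality.
1. A is where the line through F parallel to CE meets line WE ⇒ A = (2, -1/3)
2. B lies on line CW with CB:BW = 5:1 ⇒ B = (0, 5/6)
3. Y lies on line CB with CY:YB = 5:2 ⇒ Y = (0, 25/42)
4. L is the centroid of triangle FYA ⇒ L = (1, 11/126)
line BL meets YA at P = (60/71, 605/2982)
L = B + t·(P−B) with t = 71/60, so BL:LP = 71/60:-11/60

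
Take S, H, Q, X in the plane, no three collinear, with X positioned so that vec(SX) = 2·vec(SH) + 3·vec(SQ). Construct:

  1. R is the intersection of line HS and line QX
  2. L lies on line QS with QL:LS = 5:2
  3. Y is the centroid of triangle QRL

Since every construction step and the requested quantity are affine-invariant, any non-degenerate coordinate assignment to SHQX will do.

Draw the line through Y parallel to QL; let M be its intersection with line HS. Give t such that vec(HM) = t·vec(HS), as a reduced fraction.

t = 4/3

Work in coordinates with S = (0, 0), H = (1, 0), Q = (0, 1), X = (2, 3).
1. R is the intersection of line HS and line QX ⇒ R = (-1, 0)
2. L lies on line QS with QL:LS = 5:2 ⇒ L = (0, 2/7)
3. Y is the centroid of triangle QRL ⇒ Y = (-1/3, 3/7)
through Y parallel to QL: direction (0, -5/7); meets HS at M = (-1/3, 0)
M = H + t·(S−H) with t = 4/3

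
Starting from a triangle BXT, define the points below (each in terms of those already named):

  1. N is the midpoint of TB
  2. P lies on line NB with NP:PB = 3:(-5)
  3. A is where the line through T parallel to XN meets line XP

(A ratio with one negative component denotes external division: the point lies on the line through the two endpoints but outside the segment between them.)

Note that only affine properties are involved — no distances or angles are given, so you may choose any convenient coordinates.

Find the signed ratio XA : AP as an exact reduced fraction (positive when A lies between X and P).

Assign B = (0, 0), X = (1, 0), T = (0, 1) — the answer is frame-independent, so this choice is without loss of generality.
1. N is the midpoint of TB ⇒ N = (0, 1/2)
2. P lies on line NB with NP:PB = 3:(-5) ⇒ P = (0, 5/4)
3. A is where the line through T parallel to XN meets line XP ⇒ A = (1/3, 5/6)
A = X + t·(P−X) with t = 2/3, so XA:AP = t:(1−t) = 2/3:1/3

XA:AP = 2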